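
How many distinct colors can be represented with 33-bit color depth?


Colors = 2^bits = 2^33
= 8,589,934,592 colors


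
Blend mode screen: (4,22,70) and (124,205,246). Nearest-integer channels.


Screen: C = 255 - (255-A)×(255-B)/255, rounded to nearest integer
R: 255 - (255-4)×(255-124)/255 = 255 - 32881/255 ≈ 255 - 128.945 = 126.055 → 126
G: 255 - (255-22)×(255-205)/255 = 255 - 11650/255 ≈ 255 - 45.686 = 209.314 → 209
B: 255 - (255-70)×(255-246)/255 = 255 - 1665/255 ≈ 255 - 6.529 = 248.471 → 248
= RGB(126, 209, 248)


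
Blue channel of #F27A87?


Color: #F27A87
R = F2 = 242
G = 7A = 122
B = 87 = 135
Blue = 135


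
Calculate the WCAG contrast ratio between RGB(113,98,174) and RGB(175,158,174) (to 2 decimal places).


Linearize each sRGB channel c=v/255: c/12.92 if c ≤ 0.04045 else ((c+0.055)/1.055)^2.4
L = 0.2126×R_lin + 0.7152×G_lin + 0.0722×B_lin
Color 1 (113,98,174):
  R=113: 113/255≈0.4431 > 0.04045 → ((0.4431+0.055)/1.055)^2.4 ≈ 0.16513
  G=98: 98/255≈0.3843 > 0.04045 → ((0.3843+0.055)/1.055)^2.4 ≈ 0.12214
  B=174: 174/255≈0.6824 > 0.04045 → ((0.6824+0.055)/1.055)^2.4 ≈ 0.42327
  L1 = 0.2126×0.16513 + 0.7152×0.12214 + 0.0722×0.42327 ≈ 0.15302
Color 2 (175,158,174):
  R=175: 175/255≈0.6863 > 0.04045 → ((0.6863+0.055)/1.055)^2.4 ≈ 0.42869
  G=158: 158/255≈0.6196 > 0.04045 → ((0.6196+0.055)/1.055)^2.4 ≈ 0.34191
  B=174: 174/255≈0.6824 > 0.04045 → ((0.6824+0.055)/1.055)^2.4 ≈ 0.42327
  L2 = 0.2126×0.42869 + 0.7152×0.34191 + 0.0722×0.42327 ≈ 0.36624
Lighter = 0.36624, Darker = 0.15302
Ratio = (L_lighter + 0.05) / (L_darker + 0.05)
Ratio = (0.36624 + 0.05) / (0.15302 + 0.05) = 0.41624 / 0.20302 ≈ 2.0502
Ratio ≈ 2.05:1


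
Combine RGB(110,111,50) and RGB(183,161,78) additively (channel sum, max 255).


Additive: each channel = min(255, C₁+C₂)
R: 110+183 = 293 → 255
G: 111+161 = 272 → 255
B: 50+78 = 128 → 128
= RGB(255, 255, 128)


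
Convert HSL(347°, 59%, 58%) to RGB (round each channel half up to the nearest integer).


H=347°, S=0.59, L=0.58
C = (1-|2L-1|)×S = (1-|0.16|)×0.59 = 0.4956
H' = H/60 = 347/60 ≈ 5.7833; X = C×(1-|H' mod 2 - 1|) = 0.10738
m = L - C/2 = 0.58 - 0.2478 = 0.3322
Sector ⌊H'⌋ = 5 → (R',G',B') = (0.4956, 0.0, 0.10738)
RGB = ((R'+m)×255, (G'+m)×255, (B'+m)×255) = (211.089, 84.711, 112.0929)
Round half up → RGB(211, 85, 112)


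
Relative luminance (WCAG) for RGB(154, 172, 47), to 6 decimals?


Linearize each channel (sRGB transfer function): c = v/255; c_lin = c/12.92 if c ≤ 0.04045, else ((c+0.055)/1.055)^2.4
  R: 154/255 ≈ 0.603922 > 0.04045 → ((0.603922+0.055)/1.055)^2.4 ≈ 0.323143
  G: 172/255 ≈ 0.674510 > 0.04045 → ((0.674510+0.055)/1.055)^2.4 ≈ 0.412543
  B: 47/255 ≈ 0.184314 > 0.04045 → ((0.184314+0.055)/1.055)^2.4 ≈ 0.028426
R_lin = 0.323143, G_lin = 0.412543, B_lin = 0.028426
L = 0.2126×R + 0.7152×G + 0.0722×B
L = 0.2126×0.323143 + 0.7152×0.412543 + 0.0722×0.028426
L ≈ 0.365803


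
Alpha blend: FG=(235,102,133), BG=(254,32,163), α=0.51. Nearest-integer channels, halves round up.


C = α×F + (1-α)×B, with 1-α = 0.49
R: 0.51×235 + 0.49×254 = 119.85 + 124.46 = 244.31 → 244
G: 0.51×102 + 0.49×32 = 52.02 + 15.68 = 67.70 → 68
B: 0.51×133 + 0.49×163 = 67.83 + 79.87 = 147.70 → 148
= RGB(244, 68, 148)


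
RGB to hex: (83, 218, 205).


R = 83 → 53 (hex)
G = 218 → DA (hex)
B = 205 → CD (hex)
Hex = #53DACD


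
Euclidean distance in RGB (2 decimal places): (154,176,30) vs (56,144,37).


d = √[(R₁-R₂)² + (G₁-G₂)² + (B₁-B₂)²]
d = √[(154-56)² + (176-144)² + (30-37)²]
d = √[9604 + 1024 + 49]
d = √10677
d ≈ 103.33


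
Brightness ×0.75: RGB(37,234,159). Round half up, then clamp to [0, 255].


Multiply each channel by 0.75, round half up, clamp to [0, 255]
R: 37×0.75 = 27.75 → round → 28
G: 234×0.75 = 175.5 → round → 176
B: 159×0.75 = 119.25 → round → 119
= RGB(28, 176, 119)


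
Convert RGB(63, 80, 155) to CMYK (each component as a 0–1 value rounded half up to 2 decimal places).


R'=63/255≈0.2471, G'=80/255≈0.3137, B'=155/255≈0.6078
K = 1 - max(R',G',B') = 1 - 155/255 = 100/255 = 0.39215… → 0.39
(1-R'-K)/(1-K) simplifies to (max-R)/max with max = 155:
C = (155-63)/155 = 92/155 = 0.59354… → 0.59
M = (155-80)/155 = 75/155 = 0.48387… → 0.48
Y = (155-155)/155 = 0/155 = 0 → 0.00
= CMYK(0.59, 0.48, 0.00, 0.39)


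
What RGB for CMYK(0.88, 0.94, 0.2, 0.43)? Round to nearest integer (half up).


R = 255 × (1-C) × (1-K) = 255 × 0.12 × 0.57 = 17.442 → 17
G = 255 × (1-M) × (1-K) = 255 × 0.06 × 0.57 = 8.721 → 9
B = 255 × (1-Y) × (1-K) = 255 × 0.80 × 0.57 = 116.28 → 116
= RGB(17, 9, 116)


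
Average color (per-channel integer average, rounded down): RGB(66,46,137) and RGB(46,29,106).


Midpoint: each channel = ⌊(C₁+C₂)/2⌋
R: ⌊(66+46)/2⌋ = 56
G: ⌊(46+29)/2⌋ = 37
B: ⌊(137+106)/2⌋ = 121
= RGB(56, 37, 121)


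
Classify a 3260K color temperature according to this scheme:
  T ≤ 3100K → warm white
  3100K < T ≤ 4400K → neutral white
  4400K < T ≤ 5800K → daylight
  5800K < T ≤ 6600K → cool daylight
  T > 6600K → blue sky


Temperature: 3260K
3100K < 3260K ≤ 4400K → neutral white
Classification: neutral white


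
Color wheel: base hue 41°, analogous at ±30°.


Base hue: 41°
Left analog: (41 - 30) mod 360 = 11°
Right analog: (41 + 30) mod 360 = 71°
Analogous hues = 11° and 71°


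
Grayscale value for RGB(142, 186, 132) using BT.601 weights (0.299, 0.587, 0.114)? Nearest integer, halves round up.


Gray = 0.299×R + 0.587×G + 0.114×B
Gray = 0.299×142 + 0.587×186 + 0.114×132
Gray = 42.458 + 109.182 + 15.048
Gray = 166.688 → round half up → 167
Gray = 167


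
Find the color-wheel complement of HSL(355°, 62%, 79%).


Complement = opposite side of color wheel = hue + 180°
H' = (355 + 180) mod 360 = 175°
S and L unchanged.
= HSL(175°, 62%, 79%)


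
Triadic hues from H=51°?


Triadic: equally spaced at 120° intervals
H1 = 51°
H2 = (51 + 120) mod 360 = 171°
H3 = (51 + 240) mod 360 = 291°
Triadic = 51°, 171°, 291°


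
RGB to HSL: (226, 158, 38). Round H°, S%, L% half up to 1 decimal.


Normalize: R'=226/255≈0.8863, G'=158/255≈0.6196, B'=38/255≈0.1490
Max=226/255, Min=38/255, Δ=Max-Min=188/255
L = (Max+Min)/2 = (226+38)/510 = 264/510 = 0.51764… → L = 51.8%
L > 0.5 → S = Δ/(2-Max-Min) = 188/(510-226-38) = 188/246 = 0.76422… → S = 76.4%
(the 1/255 factors cancel in S and H, so raw channel differences can be used)
Max is R' → H = 60 × (((G-B)/Δ) mod 6) = 60 × (((158-38)/188) mod 6)
  120/188 = 0.6382…
  H = 60 × 0.6382… = 38.297…° → H = 38.3°
= HSL(38.3°, 76.4%, 51.8%)


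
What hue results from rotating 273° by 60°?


New hue = (H + rotation) mod 360
New hue = (273 + 60) mod 360
= 333 mod 360
= 333°


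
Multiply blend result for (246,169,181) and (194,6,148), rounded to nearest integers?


Multiply: C = A×B/255, rounded to nearest integer
R: 246×194/255 = 47724/255 ≈ 187.153 → 187
G: 169×6/255 = 1014/255 ≈ 3.976 → 4
B: 181×148/255 = 26788/255 ≈ 105.051 → 105
= RGB(187, 4, 105)


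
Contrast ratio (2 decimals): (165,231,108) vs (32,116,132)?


Linearize each sRGB channel c=v/255: c/12.92 if c ≤ 0.04045 else ((c+0.055)/1.055)^2.4
L = 0.2126×R_lin + 0.7152×G_lin + 0.0722×B_lin
Color 1 (165,231,108):
  R=165: 165/255≈0.6471 > 0.04045 → ((0.6471+0.055)/1.055)^2.4 ≈ 0.37626
  G=231: 231/255≈0.9059 > 0.04045 → ((0.9059+0.055)/1.055)^2.4 ≈ 0.79910
  B=108: 108/255≈0.4235 > 0.04045 → ((0.4235+0.055)/1.055)^2.4 ≈ 0.14996
  L1 = 0.2126×0.37626 + 0.7152×0.79910 + 0.0722×0.14996 ≈ 0.66234
Color 2 (32,116,132):
  R=32: 32/255≈0.1255 > 0.04045 → ((0.1255+0.055)/1.055)^2.4 ≈ 0.01444
  G=116: 116/255≈0.4549 > 0.04045 → ((0.4549+0.055)/1.055)^2.4 ≈ 0.17465
  B=132: 132/255≈0.5176 > 0.04045 → ((0.5176+0.055)/1.055)^2.4 ≈ 0.23074
  L2 = 0.2126×0.01444 + 0.7152×0.17465 + 0.0722×0.23074 ≈ 0.14464
Lighter = 0.66234, Darker = 0.14464
Ratio = (L_lighter + 0.05) / (L_darker + 0.05)
Ratio = (0.66234 + 0.05) / (0.14464 + 0.05) = 0.71234 / 0.19464 ≈ 3.6598
Ratio ≈ 3.66:1


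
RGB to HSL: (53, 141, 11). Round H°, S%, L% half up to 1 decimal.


Normalize: R'=53/255≈0.2078, G'=141/255≈0.5529, B'=11/255≈0.0431
Max=141/255, Min=11/255, Δ=Max-Min=130/255
L = (Max+Min)/2 = (141+11)/510 = 152/510 = 0.29803… → L = 29.8%
L ≤ 0.5 → S = Δ/(Max+Min) = 130/(141+11) = 130/152 = 0.85526… → S = 85.5%
(the 1/255 factors cancel in S and H, so raw channel differences can be used)
Max is G' → H = 60 × ((B-R)/Δ + 2) = 60 × ((11-53)/130 + 2)
  -42/130 + 2 = -0.3230… + 2 = 1.6769…
  H = 60 × 1.6769… = 100.615…° → H = 100.6°
= HSL(100.6°, 85.5%, 29.8%)


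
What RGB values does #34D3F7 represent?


34 → 52 (R)
D3 → 211 (G)
F7 → 247 (B)
= RGB(52, 211, 247)


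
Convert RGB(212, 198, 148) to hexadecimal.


R = 212 → D4 (hex)
G = 198 → C6 (hex)
B = 148 → 94 (hex)
Hex = #D4C694


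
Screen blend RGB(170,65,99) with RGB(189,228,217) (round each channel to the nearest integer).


Screen: C = 255 - (255-A)×(255-B)/255, rounded to nearest integer
R: 255 - (255-170)×(255-189)/255 = 255 - 5610/255 ≈ 255 - 22.000 = 233.000 → 233
G: 255 - (255-65)×(255-228)/255 = 255 - 5130/255 ≈ 255 - 20.118 = 234.882 → 235
B: 255 - (255-99)×(255-217)/255 = 255 - 5928/255 ≈ 255 - 23.247 = 231.753 → 232
= RGB(233, 235, 232)


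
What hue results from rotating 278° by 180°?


New hue = (H + rotation) mod 360
New hue = (278 + 180) mod 360
= 458 mod 360
= 98°


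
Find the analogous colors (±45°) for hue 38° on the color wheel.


Base hue: 38°
Left analog: (38 - 45) mod 360 = 353°
Right analog: (38 + 45) mod 360 = 83°
Analogous hues = 353° and 83°


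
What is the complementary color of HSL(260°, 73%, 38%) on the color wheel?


Complement = opposite side of color wheel = hue + 180°
H' = (260 + 180) mod 360 = 80°
S and L unchanged.
= HSL(80°, 73%, 38%)


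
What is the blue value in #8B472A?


Color: #8B472A
R = 8B = 139
G = 47 = 71
B = 2A = 42
Blue = 42


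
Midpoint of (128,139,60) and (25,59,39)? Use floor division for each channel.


Midpoint: each channel = ⌊(C₁+C₂)/2⌋
R: ⌊(128+25)/2⌋ = 76
G: ⌊(139+59)/2⌋ = 99
B: ⌊(60+39)/2⌋ = 49
= RGB(76, 99, 49)


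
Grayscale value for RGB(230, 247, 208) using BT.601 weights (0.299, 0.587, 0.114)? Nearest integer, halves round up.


Gray = 0.299×R + 0.587×G + 0.114×B
Gray = 0.299×230 + 0.587×247 + 0.114×208
Gray = 68.770 + 144.989 + 23.712
Gray = 237.471 → round half up → 237
Gray = 237


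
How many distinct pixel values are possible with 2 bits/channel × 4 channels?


Total bits = 2 bits/channel × 4 channels = 8 bits
Distinct pixel values = 2^8
= 256 pixel values


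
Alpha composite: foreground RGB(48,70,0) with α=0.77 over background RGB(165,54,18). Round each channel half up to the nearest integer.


C = α×F + (1-α)×B, with 1-α = 0.23
R: 0.77×48 + 0.23×165 = 36.96 + 37.95 = 74.91 → 75
G: 0.77×70 + 0.23×54 = 53.90 + 12.42 = 66.32 → 66
B: 0.77×0 + 0.23×18 = 0.00 + 4.14 = 4.14 → 4
= RGB(75, 66, 4)


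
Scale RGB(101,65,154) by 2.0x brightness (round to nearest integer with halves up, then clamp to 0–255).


Multiply each channel by 2.0, round half up, clamp to [0, 255]
R: 101×2.0 = 202
G: 65×2.0 = 130
B: 154×2.0 = 308 → clamp → 255
= RGB(202, 130, 255)


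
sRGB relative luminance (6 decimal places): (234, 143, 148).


Linearize each channel (sRGB transfer function): c = v/255; c_lin = c/12.92 if c ≤ 0.04045, else ((c+0.055)/1.055)^2.4
  R: 234/255 ≈ 0.917647 > 0.04045 → ((0.917647+0.055)/1.055)^2.4 ≈ 0.822786
  G: 143/255 ≈ 0.560784 > 0.04045 → ((0.560784+0.055)/1.055)^2.4 ≈ 0.274677
  B: 148/255 ≈ 0.580392 > 0.04045 → ((0.580392+0.055)/1.055)^2.4 ≈ 0.296138
R_lin = 0.822786, G_lin = 0.274677, B_lin = 0.296138
L = 0.2126×R + 0.7152×G + 0.0722×B
L = 0.2126×0.822786 + 0.7152×0.274677 + 0.0722×0.296138
L ≈ 0.392755


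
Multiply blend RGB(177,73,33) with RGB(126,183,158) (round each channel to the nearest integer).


Multiply: C = A×B/255, rounded to nearest integer
R: 177×126/255 = 22302/255 ≈ 87.459 → 87
G: 73×183/255 = 13359/255 ≈ 52.388 → 52
B: 33×158/255 = 5214/255 ≈ 20.447 → 20
= RGB(87, 52, 20)


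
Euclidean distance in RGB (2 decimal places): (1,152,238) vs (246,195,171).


d = √[(R₁-R₂)² + (G₁-G₂)² + (B₁-B₂)²]
d = √[(1-246)² + (152-195)² + (238-171)²]
d = √[60025 + 1849 + 4489]
d = √66363
d ≈ 257.61


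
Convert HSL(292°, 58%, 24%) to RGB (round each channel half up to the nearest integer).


H=292°, S=0.58, L=0.24
C = (1-|2L-1|)×S = (1-|-0.52|)×0.58 = 0.2784
H' = H/60 = 292/60 ≈ 4.8667; X = C×(1-|H' mod 2 - 1|) = 0.24128
m = L - C/2 = 0.24 - 0.1392 = 0.1008
Sector ⌊H'⌋ = 4 → (R',G',B') = (0.24128, 0.0, 0.2784)
RGB = ((R'+m)×255, (G'+m)×255, (B'+m)×255) = (87.2304, 25.704, 96.696)
Round half up → RGB(87, 26, 97)


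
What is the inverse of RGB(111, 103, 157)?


Invert: (255-R, 255-G, 255-B)
R: 255-111 = 144
G: 255-103 = 152
B: 255-157 = 98
= RGB(144, 152, 98)


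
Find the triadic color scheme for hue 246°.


Triadic: equally spaced at 120° intervals
H1 = 246°
H2 = (246 + 120) mod 360 = 6°
H3 = (246 + 240) mod 360 = 126°
Triadic = 246°, 6°, 126°


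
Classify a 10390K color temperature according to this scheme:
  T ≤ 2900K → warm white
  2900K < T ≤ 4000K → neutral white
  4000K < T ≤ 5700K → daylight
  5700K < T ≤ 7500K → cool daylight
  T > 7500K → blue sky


Temperature: 10390K
10390K > 7500K → blue sky
Classification: blue sky


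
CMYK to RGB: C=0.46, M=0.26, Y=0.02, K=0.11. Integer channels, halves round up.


R = 255 × (1-C) × (1-K) = 255 × 0.54 × 0.89 = 122.553 → 123
G = 255 × (1-M) × (1-K) = 255 × 0.74 × 0.89 = 167.943 → 168
B = 255 × (1-Y) × (1-K) = 255 × 0.98 × 0.89 = 222.411 → 222
= RGB(123, 168, 222)


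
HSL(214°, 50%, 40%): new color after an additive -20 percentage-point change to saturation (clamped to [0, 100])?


Original S = 50%
Adjustment = -20 percentage points
New S = 50 + (-20) = 30
Clamp to [0, 100] → 30
= HSL(214°, 30%, 40%)


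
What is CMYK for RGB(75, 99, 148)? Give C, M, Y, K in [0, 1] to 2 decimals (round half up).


R'=75/255≈0.2941, G'=99/255≈0.3882, B'=148/255≈0.5804
K = 1 - max(R',G',B') = 1 - 148/255 = 107/255 = 0.41960… → 0.42
(1-R'-K)/(1-K) simplifies to (max-R)/max with max = 148:
C = (148-75)/148 = 73/148 = 0.49324… → 0.49
M = (148-99)/148 = 49/148 = 0.33108… → 0.33
Y = (148-148)/148 = 0/148 = 0 → 0.00
= CMYK(0.49, 0.33, 0.00, 0.42)


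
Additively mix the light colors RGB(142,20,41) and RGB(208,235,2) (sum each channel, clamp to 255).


Additive: each channel = min(255, C₁+C₂)
R: 142+208 = 350 → 255
G: 20+235 = 255 → 255
B: 41+2 = 43 → 43
= RGB(255, 255, 43)


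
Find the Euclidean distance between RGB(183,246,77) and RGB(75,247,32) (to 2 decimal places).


d = √[(R₁-R₂)² + (G₁-G₂)² + (B₁-B₂)²]
d = √[(183-75)² + (246-247)² + (77-32)²]
d = √[11664 + 1 + 2025]
d = √13690
d ≈ 117.00


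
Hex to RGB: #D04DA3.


D0 → 208 (R)
4D → 77 (G)
A3 → 163 (B)
= RGB(208, 77, 163)


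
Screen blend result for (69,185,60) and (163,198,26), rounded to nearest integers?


Screen: C = 255 - (255-A)×(255-B)/255, rounded to nearest integer
R: 255 - (255-69)×(255-163)/255 = 255 - 17112/255 ≈ 255 - 67.106 = 187.894 → 188
G: 255 - (255-185)×(255-198)/255 = 255 - 3990/255 ≈ 255 - 15.647 = 239.353 → 239
B: 255 - (255-60)×(255-26)/255 = 255 - 44655/255 ≈ 255 - 175.118 = 79.882 → 80
= RGB(188, 239, 80)


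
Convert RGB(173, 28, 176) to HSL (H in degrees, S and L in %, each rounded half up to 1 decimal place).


Normalize: R'=173/255≈0.6784, G'=28/255≈0.1098, B'=176/255≈0.6902
Max=176/255, Min=28/255, Δ=Max-Min=148/255
L = (Max+Min)/2 = (176+28)/510 = 204/510 = 0.4 → L = 40.0%
L ≤ 0.5 → S = Δ/(Max+Min) = 148/(176+28) = 148/204 = 0.72549… → S = 72.5%
(the 1/255 factors cancel in S and H, so raw channel differences can be used)
Max is B' → H = 60 × ((R-G)/Δ + 4) = 60 × ((173-28)/148 + 4)
  145/148 + 4 = 0.9797… + 4 = 4.9797…
  H = 60 × 4.9797… = 298.783…° → H = 298.8°
= HSL(298.8°, 72.5%, 40.0%)


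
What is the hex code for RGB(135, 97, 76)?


R = 135 → 87 (hex)
G = 97 → 61 (hex)
B = 76 → 4C (hex)
Hex = #87614C


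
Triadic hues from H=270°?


Triadic: equally spaced at 120° intervals
H1 = 270°
H2 = (270 + 120) mod 360 = 30°
H3 = (270 + 240) mod 360 = 150°
Triadic = 270°, 30°, 150°


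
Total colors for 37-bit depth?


Colors = 2^bits = 2^37
= 137,438,953,472 colors


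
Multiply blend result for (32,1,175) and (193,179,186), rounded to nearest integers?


Multiply: C = A×B/255, rounded to nearest integer
R: 32×193/255 = 6176/255 ≈ 24.220 → 24
G: 1×179/255 = 179/255 ≈ 0.702 → 1
B: 175×186/255 = 32550/255 ≈ 127.647 → 128
= RGB(24, 1, 128)


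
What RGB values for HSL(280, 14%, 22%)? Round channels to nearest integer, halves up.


H=280°, S=0.14, L=0.22
C = (1-|2L-1|)×S = (1-|-0.56|)×0.14 = 0.0616
H' = H/60 = 280/60 ≈ 4.6667; X = C×(1-|H' mod 2 - 1|) ≈ 0.0411
m = L - C/2 = 0.22 - 0.0308 = 0.1892
Sector ⌊H'⌋ = 4 → (R',G',B') = (≈0.0411, 0.0, 0.0616)
RGB = ((R'+m)×255, (G'+m)×255, (B'+m)×255) = (58.718, 48.246, 63.954)
Round half up → RGB(59, 48, 64)


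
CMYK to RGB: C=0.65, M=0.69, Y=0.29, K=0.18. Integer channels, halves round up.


R = 255 × (1-C) × (1-K) = 255 × 0.35 × 0.82 = 73.185 → 73
G = 255 × (1-M) × (1-K) = 255 × 0.31 × 0.82 = 64.821 → 65
B = 255 × (1-Y) × (1-K) = 255 × 0.71 × 0.82 = 148.461 → 148
= RGB(73, 65, 148)


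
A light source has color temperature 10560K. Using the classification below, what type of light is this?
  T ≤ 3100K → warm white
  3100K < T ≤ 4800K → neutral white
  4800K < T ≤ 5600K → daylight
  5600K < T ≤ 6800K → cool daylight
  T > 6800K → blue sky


Temperature: 10560K
10560K > 6800K → blue sky
Classification: blue sky


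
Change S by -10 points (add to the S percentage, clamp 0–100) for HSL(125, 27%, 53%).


Original S = 27%
Adjustment = -10 percentage points
New S = 27 + (-10) = 17
Clamp to [0, 100] → 17
= HSL(125°, 17%, 53%)


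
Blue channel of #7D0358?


Color: #7D0358
R = 7D = 125
G = 03 = 3
B = 58 = 88
Blue = 88


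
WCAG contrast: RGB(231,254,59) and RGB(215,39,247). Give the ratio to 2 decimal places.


Linearize each sRGB channel c=v/255: c/12.92 if c ≤ 0.04045 else ((c+0.055)/1.055)^2.4
L = 0.2126×R_lin + 0.7152×G_lin + 0.0722×B_lin
Color 1 (231,254,59):
  R=231: 231/255≈0.9059 > 0.04045 → ((0.9059+0.055)/1.055)^2.4 ≈ 0.79910
  G=254: 254/255≈0.9961 > 0.04045 → ((0.9961+0.055)/1.055)^2.4 ≈ 0.99110
  B=59: 59/255≈0.2314 > 0.04045 → ((0.2314+0.055)/1.055)^2.4 ≈ 0.04374
  L1 = 0.2126×0.79910 + 0.7152×0.99110 + 0.0722×0.04374 ≈ 0.88188
Color 2 (215,39,247):
  R=215: 215/255≈0.8431 > 0.04045 → ((0.8431+0.055)/1.055)^2.4 ≈ 0.67954
  G=39: 39/255≈0.1529 > 0.04045 → ((0.1529+0.055)/1.055)^2.4 ≈ 0.02029
  B=247: 247/255≈0.9686 > 0.04045 → ((0.9686+0.055)/1.055)^2.4 ≈ 0.93011
  L2 = 0.2126×0.67954 + 0.7152×0.02029 + 0.0722×0.93011 ≈ 0.22614
Lighter = 0.88188, Darker = 0.22614
Ratio = (L_lighter + 0.05) / (L_darker + 0.05)
Ratio = (0.88188 + 0.05) / (0.22614 + 0.05) = 0.93188 / 0.27614 ≈ 3.3747
Ratio ≈ 3.37:1


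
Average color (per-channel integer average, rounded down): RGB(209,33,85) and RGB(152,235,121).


Midpoint: each channel = ⌊(C₁+C₂)/2⌋
R: ⌊(209+152)/2⌋ = 180
G: ⌊(33+235)/2⌋ = 134
B: ⌊(85+121)/2⌋ = 103
= RGB(180, 134, 103)


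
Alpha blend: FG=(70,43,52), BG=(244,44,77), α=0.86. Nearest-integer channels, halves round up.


C = α×F + (1-α)×B, with 1-α = 0.14
R: 0.86×70 + 0.14×244 = 60.20 + 34.16 = 94.36 → 94
G: 0.86×43 + 0.14×44 = 36.98 + 6.16 = 43.14 → 43
B: 0.86×52 + 0.14×77 = 44.72 + 10.78 = 55.50 → 56
= RGB(94, 43, 56)


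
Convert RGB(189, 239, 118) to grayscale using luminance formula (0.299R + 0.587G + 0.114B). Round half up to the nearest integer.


Gray = 0.299×R + 0.587×G + 0.114×B
Gray = 0.299×189 + 0.587×239 + 0.114×118
Gray = 56.511 + 140.293 + 13.452
Gray = 210.256 → round half up → 210
Gray = 210


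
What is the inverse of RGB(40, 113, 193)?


Invert: (255-R, 255-G, 255-B)
R: 255-40 = 215
G: 255-113 = 142
B: 255-193 = 62
= RGB(215, 142, 62)


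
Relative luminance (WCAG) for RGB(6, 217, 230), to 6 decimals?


Linearize each channel (sRGB transfer function): c = v/255; c_lin = c/12.92 if c ≤ 0.04045, else ((c+0.055)/1.055)^2.4
  R: 6/255 ≈ 0.023529 ≤ 0.04045 → 0.023529/12.92 ≈ 0.001821
  G: 217/255 ≈ 0.850980 > 0.04045 → ((0.850980+0.055)/1.055)^2.4 ≈ 0.693872
  B: 230/255 ≈ 0.901961 > 0.04045 → ((0.901961+0.055)/1.055)^2.4 ≈ 0.791298
R_lin = 0.001821, G_lin = 0.693872, B_lin = 0.791298
L = 0.2126×R + 0.7152×G + 0.0722×B
L = 0.2126×0.001821 + 0.7152×0.693872 + 0.0722×0.791298
L ≈ 0.553776


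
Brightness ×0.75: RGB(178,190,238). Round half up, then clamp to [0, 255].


Multiply each channel by 0.75, round half up, clamp to [0, 255]
R: 178×0.75 = 133.5 → round → 134
G: 190×0.75 = 142.5 → round → 143
B: 238×0.75 = 178.5 → round → 179
= RGB(134, 143, 179)


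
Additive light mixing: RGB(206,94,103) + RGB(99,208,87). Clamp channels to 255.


Additive: each channel = min(255, C₁+C₂)
R: 206+99 = 305 → 255
G: 94+208 = 302 → 255
B: 103+87 = 190 → 190
= RGB(255, 255, 190)


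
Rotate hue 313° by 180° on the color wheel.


New hue = (H + rotation) mod 360
New hue = (313 + 180) mod 360
= 493 mod 360
= 133°


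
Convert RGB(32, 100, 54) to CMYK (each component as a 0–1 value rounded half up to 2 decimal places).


R'=32/255≈0.1255, G'=100/255≈0.3922, B'=54/255≈0.2118
K = 1 - max(R',G',B') = 1 - 100/255 = 155/255 = 0.60784… → 0.61
(1-R'-K)/(1-K) simplifies to (max-R)/max with max = 100:
C = (100-32)/100 = 68/100 = 0.68 → 0.68
M = (100-100)/100 = 0/100 = 0 → 0.00
Y = (100-54)/100 = 46/100 = 0.46 → 0.46
= CMYK(0.68, 0.00, 0.46, 0.61)


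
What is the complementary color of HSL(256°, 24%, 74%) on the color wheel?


Complement = opposite side of color wheel = hue + 180°
H' = (256 + 180) mod 360 = 76°
S and L unchanged.
= HSL(76°, 24%, 74%)


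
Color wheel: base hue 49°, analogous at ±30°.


Base hue: 49°
Left analog: (49 - 30) mod 360 = 19°
Right analog: (49 + 30) mod 360 = 79°
Analogous hues = 19° and 79°


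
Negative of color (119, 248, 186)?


Invert: (255-R, 255-G, 255-B)
R: 255-119 = 136
G: 255-248 = 7
B: 255-186 = 69
= RGB(136, 7, 69)


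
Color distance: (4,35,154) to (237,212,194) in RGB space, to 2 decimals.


d = √[(R₁-R₂)² + (G₁-G₂)² + (B₁-B₂)²]
d = √[(4-237)² + (35-212)² + (154-194)²]
d = √[54289 + 31329 + 1600]
d = √87218
d ≈ 295.33


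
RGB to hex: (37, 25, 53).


R = 37 → 25 (hex)
G = 25 → 19 (hex)
B = 53 → 35 (hex)
Hex = #251935


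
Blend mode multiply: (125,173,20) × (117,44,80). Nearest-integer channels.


Multiply: C = A×B/255, rounded to nearest integer
R: 125×117/255 = 14625/255 ≈ 57.353 → 57
G: 173×44/255 = 7612/255 ≈ 29.851 → 30
B: 20×80/255 = 1600/255 ≈ 6.275 → 6
= RGB(57, 30, 6)


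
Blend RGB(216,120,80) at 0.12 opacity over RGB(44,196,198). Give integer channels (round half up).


C = α×F + (1-α)×B, with 1-α = 0.88
R: 0.12×216 + 0.88×44 = 25.92 + 38.72 = 64.64 → 65
G: 0.12×120 + 0.88×196 = 14.40 + 172.48 = 186.88 → 187
B: 0.12×80 + 0.88×198 = 9.60 + 174.24 = 183.84 → 184
= RGB(65, 187, 184)


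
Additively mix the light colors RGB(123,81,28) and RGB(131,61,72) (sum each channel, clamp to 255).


Additive: each channel = min(255, C₁+C₂)
R: 123+131 = 254 → 254
G: 81+61 = 142 → 142
B: 28+72 = 100 → 100
= RGB(254, 142, 100)


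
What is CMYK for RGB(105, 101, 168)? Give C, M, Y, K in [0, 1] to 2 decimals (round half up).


R'=105/255≈0.4118, G'=101/255≈0.3961, B'=168/255≈0.6588
K = 1 - max(R',G',B') = 1 - 168/255 = 87/255 = 0.34117… → 0.34
(1-R'-K)/(1-K) simplifies to (max-R)/max with max = 168:
C = (168-105)/168 = 63/168 = 0.375 → 0.38
M = (168-101)/168 = 67/168 = 0.39880… → 0.40
Y = (168-168)/168 = 0/168 = 0 → 0.00
= CMYK(0.38, 0.40, 0.00, 0.34)


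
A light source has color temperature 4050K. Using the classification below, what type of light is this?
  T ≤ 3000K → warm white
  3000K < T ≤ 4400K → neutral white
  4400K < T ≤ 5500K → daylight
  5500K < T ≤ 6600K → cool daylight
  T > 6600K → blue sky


Temperature: 4050K
3000K < 4050K ≤ 4400K → neutral white
Classification: neutral white


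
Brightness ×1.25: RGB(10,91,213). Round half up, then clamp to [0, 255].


Multiply each channel by 1.25, round half up, clamp to [0, 255]
R: 10×1.25 = 12.5 → round → 13
G: 91×1.25 = 113.75 → round → 114
B: 213×1.25 = 266.25 → round → 266 → clamp → 255
= RGB(13, 114, 255)


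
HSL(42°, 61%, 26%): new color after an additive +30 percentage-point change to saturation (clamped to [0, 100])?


Original S = 61%
Adjustment = +30 percentage points
New S = 61 + (30) = 91
Clamp to [0, 100] → 91
= HSL(42°, 91%, 26%)


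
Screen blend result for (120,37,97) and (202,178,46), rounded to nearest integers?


Screen: C = 255 - (255-A)×(255-B)/255, rounded to nearest integer
R: 255 - (255-120)×(255-202)/255 = 255 - 7155/255 ≈ 255 - 28.059 = 226.941 → 227
G: 255 - (255-37)×(255-178)/255 = 255 - 16786/255 ≈ 255 - 65.827 = 189.173 → 189
B: 255 - (255-97)×(255-46)/255 = 255 - 33022/255 ≈ 255 - 129.498 = 125.502 → 126
= RGB(227, 189, 126)


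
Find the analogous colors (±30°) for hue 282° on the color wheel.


Base hue: 282°
Left analog: (282 - 30) mod 360 = 252°
Right analog: (282 + 30) mod 360 = 312°
Analogous hues = 252° and 312°


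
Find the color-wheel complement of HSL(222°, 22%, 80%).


Complement = opposite side of color wheel = hue + 180°
H' = (222 + 180) mod 360 = 42°
S and L unchanged.
= HSL(42°, 22%, 80%)


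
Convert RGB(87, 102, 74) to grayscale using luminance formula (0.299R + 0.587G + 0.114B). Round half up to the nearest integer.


Gray = 0.299×R + 0.587×G + 0.114×B
Gray = 0.299×87 + 0.587×102 + 0.114×74
Gray = 26.013 + 59.874 + 8.436
Gray = 94.323 → round half up → 94
Gray = 94


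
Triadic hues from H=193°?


Triadic: equally spaced at 120° intervals
H1 = 193°
H2 = (193 + 120) mod 360 = 313°
H3 = (193 + 240) mod 360 = 73°
Triadic = 193°, 313°, 73°


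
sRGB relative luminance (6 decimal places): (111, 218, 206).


Linearize each channel (sRGB transfer function): c = v/255; c_lin = c/12.92 if c ≤ 0.04045, else ((c+0.055)/1.055)^2.4
  R: 111/255 ≈ 0.435294 > 0.04045 → ((0.435294+0.055)/1.055)^2.4 ≈ 0.158961
  G: 218/255 ≈ 0.854902 > 0.04045 → ((0.854902+0.055)/1.055)^2.4 ≈ 0.701102
  B: 206/255 ≈ 0.807843 > 0.04045 → ((0.807843+0.055)/1.055)^2.4 ≈ 0.617207
R_lin = 0.158961, G_lin = 0.701102, B_lin = 0.617207
L = 0.2126×R + 0.7152×G + 0.0722×B
L = 0.2126×0.158961 + 0.7152×0.701102 + 0.0722×0.617207
L ≈ 0.579785


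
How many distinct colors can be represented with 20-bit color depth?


Colors = 2^bits = 2^20
= 1,048,576 colors


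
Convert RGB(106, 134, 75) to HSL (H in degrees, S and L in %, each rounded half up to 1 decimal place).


Normalize: R'=106/255≈0.4157, G'=134/255≈0.5255, B'=75/255≈0.2941
Max=134/255, Min=75/255, Δ=Max-Min=59/255
L = (Max+Min)/2 = (134+75)/510 = 209/510 = 0.40980… → L = 41.0%
L ≤ 0.5 → S = Δ/(Max+Min) = 59/(134+75) = 59/209 = 0.28229… → S = 28.2%
(the 1/255 factors cancel in S and H, so raw channel differences can be used)
Max is G' → H = 60 × ((B-R)/Δ + 2) = 60 × ((75-106)/59 + 2)
  -31/59 + 2 = -0.5254… + 2 = 1.4745…
  H = 60 × 1.4745… = 88.474…° → H = 88.5°
= HSL(88.5°, 28.2%, 41.0%)


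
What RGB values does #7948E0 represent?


79 → 121 (R)
48 → 72 (G)
E0 → 224 (B)
= RGB(121, 72, 224)


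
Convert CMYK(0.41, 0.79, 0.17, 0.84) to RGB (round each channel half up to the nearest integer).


R = 255 × (1-C) × (1-K) = 255 × 0.59 × 0.16 = 24.072 → 24
G = 255 × (1-M) × (1-K) = 255 × 0.21 × 0.16 = 8.568 → 9
B = 255 × (1-Y) × (1-K) = 255 × 0.83 × 0.16 = 33.864 → 34
= RGB(24, 9, 34)


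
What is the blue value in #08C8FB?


Color: #08C8FB
R = 08 = 8
G = C8 = 200
B = FB = 251
Blue = 251


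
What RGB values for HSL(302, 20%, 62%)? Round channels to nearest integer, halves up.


H=302°, S=0.20, L=0.62
C = (1-|2L-1|)×S = (1-|0.24|)×0.20 = 0.152
H' = H/60 = 302/60 ≈ 5.0333; X = C×(1-|H' mod 2 - 1|) ≈ 0.1469
m = L - C/2 = 0.62 - 0.076 = 0.544
Sector ⌊H'⌋ = 5 → (R',G',B') = (0.152, 0.0, ≈0.1469)
RGB = ((R'+m)×255, (G'+m)×255, (B'+m)×255) = (177.48, 138.72, 176.188)
Round half up → RGB(177, 139, 176)


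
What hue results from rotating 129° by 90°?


New hue = (H + rotation) mod 360
New hue = (129 + 90) mod 360
= 219 mod 360
= 219°


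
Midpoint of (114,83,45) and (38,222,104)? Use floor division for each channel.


Midpoint: each channel = ⌊(C₁+C₂)/2⌋
R: ⌊(114+38)/2⌋ = 76
G: ⌊(83+222)/2⌋ = 152
B: ⌊(45+104)/2⌋ = 74
= RGB(76, 152, 74)


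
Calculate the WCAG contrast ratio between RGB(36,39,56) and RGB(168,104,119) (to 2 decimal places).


Linearize each sRGB channel c=v/255: c/12.92 if c ≤ 0.04045 else ((c+0.055)/1.055)^2.4
L = 0.2126×R_lin + 0.7152×G_lin + 0.0722×B_lin
Color 1 (36,39,56):
  R=36: 36/255≈0.1412 > 0.04045 → ((0.1412+0.055)/1.055)^2.4 ≈ 0.01764
  G=39: 39/255≈0.1529 > 0.04045 → ((0.1529+0.055)/1.055)^2.4 ≈ 0.02029
  B=56: 56/255≈0.2196 > 0.04045 → ((0.2196+0.055)/1.055)^2.4 ≈ 0.03955
  L1 = 0.2126×0.01764 + 0.7152×0.02029 + 0.0722×0.03955 ≈ 0.02112
Color 2 (168,104,119):
  R=168: 168/255≈0.6588 > 0.04045 → ((0.6588+0.055)/1.055)^2.4 ≈ 0.39157
  G=104: 104/255≈0.4078 > 0.04045 → ((0.4078+0.055)/1.055)^2.4 ≈ 0.13843
  B=119: 119/255≈0.4667 > 0.04045 → ((0.4667+0.055)/1.055)^2.4 ≈ 0.18447
  L2 = 0.2126×0.39157 + 0.7152×0.13843 + 0.0722×0.18447 ≈ 0.19557
Lighter = 0.19557, Darker = 0.02112
Ratio = (L_lighter + 0.05) / (L_darker + 0.05)
Ratio = (0.19557 + 0.05) / (0.02112 + 0.05) = 0.24557 / 0.07112 ≈ 3.4531
Ratio ≈ 3.45:1


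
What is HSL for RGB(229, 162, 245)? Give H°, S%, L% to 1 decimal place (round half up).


Normalize: R'=229/255≈0.8980, G'=162/255≈0.6353, B'=245/255≈0.9608
Max=245/255, Min=162/255, Δ=Max-Min=83/255
L = (Max+Min)/2 = (245+162)/510 = 407/510 = 0.79803… → L = 79.8%
L > 0.5 → S = Δ/(2-Max-Min) = 83/(510-245-162) = 83/103 = 0.80582… → S = 80.6%
(the 1/255 factors cancel in S and H, so raw channel differences can be used)
Max is B' → H = 60 × ((R-G)/Δ + 4) = 60 × ((229-162)/83 + 4)
  67/83 + 4 = 0.8072… + 4 = 4.8072…
  H = 60 × 4.8072… = 288.433…° → H = 288.4°
= HSL(288.4°, 80.6%, 79.8%)


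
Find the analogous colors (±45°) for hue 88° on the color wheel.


Base hue: 88°
Left analog: (88 - 45) mod 360 = 43°
Right analog: (88 + 45) mod 360 = 133°
Analogous hues = 43° and 133°


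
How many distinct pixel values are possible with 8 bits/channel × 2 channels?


Total bits = 8 bits/channel × 2 channels = 16 bits
Distinct pixel values = 2^16
= 65,536 pixel values


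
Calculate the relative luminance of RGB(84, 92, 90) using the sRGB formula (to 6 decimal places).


Linearize each channel (sRGB transfer function): c = v/255; c_lin = c/12.92 if c ≤ 0.04045, else ((c+0.055)/1.055)^2.4
  R: 84/255 ≈ 0.329412 > 0.04045 → ((0.329412+0.055)/1.055)^2.4 ≈ 0.088656
  G: 92/255 ≈ 0.360784 > 0.04045 → ((0.360784+0.055)/1.055)^2.4 ≈ 0.107023
  B: 90/255 ≈ 0.352941 > 0.04045 → ((0.352941+0.055)/1.055)^2.4 ≈ 0.102242
R_lin = 0.088656, G_lin = 0.107023, B_lin = 0.102242
L = 0.2126×R + 0.7152×G + 0.0722×B
L = 0.2126×0.088656 + 0.7152×0.107023 + 0.0722×0.102242
L ≈ 0.102773


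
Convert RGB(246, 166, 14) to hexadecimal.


R = 246 → F6 (hex)
G = 166 → A6 (hex)
B = 14 → 0E (hex)
Hex = #F6A60E


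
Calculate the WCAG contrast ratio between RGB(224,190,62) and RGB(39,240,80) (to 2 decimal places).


Linearize each sRGB channel c=v/255: c/12.92 if c ≤ 0.04045 else ((c+0.055)/1.055)^2.4
L = 0.2126×R_lin + 0.7152×G_lin + 0.0722×B_lin
Color 1 (224,190,62):
  R=224: 224/255≈0.8784 > 0.04045 → ((0.8784+0.055)/1.055)^2.4 ≈ 0.74540
  G=190: 190/255≈0.7451 > 0.04045 → ((0.7451+0.055)/1.055)^2.4 ≈ 0.51492
  B=62: 62/255≈0.2431 > 0.04045 → ((0.2431+0.055)/1.055)^2.4 ≈ 0.04817
  L1 = 0.2126×0.74540 + 0.7152×0.51492 + 0.0722×0.04817 ≈ 0.53022
Color 2 (39,240,80):
  R=39: 39/255≈0.1529 > 0.04045 → ((0.1529+0.055)/1.055)^2.4 ≈ 0.02029
  G=240: 240/255≈0.9412 > 0.04045 → ((0.9412+0.055)/1.055)^2.4 ≈ 0.87137
  B=80: 80/255≈0.3137 > 0.04045 → ((0.3137+0.055)/1.055)^2.4 ≈ 0.08022
  L2 = 0.2126×0.02029 + 0.7152×0.87137 + 0.0722×0.08022 ≈ 0.63331
Lighter = 0.63331, Darker = 0.53022
Ratio = (L_lighter + 0.05) / (L_darker + 0.05)
Ratio = (0.63331 + 0.05) / (0.53022 + 0.05) = 0.68331 / 0.58022 ≈ 1.1777
Ratio ≈ 1.18:1


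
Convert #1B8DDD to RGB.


1B → 27 (R)
8D → 141 (G)
DD → 221 (B)
= RGB(27, 141, 221)


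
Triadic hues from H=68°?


Triadic: equally spaced at 120° intervals
H1 = 68°
H2 = (68 + 120) mod 360 = 188°
H3 = (68 + 240) mod 360 = 308°
Triadic = 68°, 188°, 308°


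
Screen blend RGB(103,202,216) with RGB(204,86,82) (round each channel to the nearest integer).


Screen: C = 255 - (255-A)×(255-B)/255, rounded to nearest integer
R: 255 - (255-103)×(255-204)/255 = 255 - 7752/255 ≈ 255 - 30.400 = 224.600 → 225
G: 255 - (255-202)×(255-86)/255 = 255 - 8957/255 ≈ 255 - 35.125 = 219.875 → 220
B: 255 - (255-216)×(255-82)/255 = 255 - 6747/255 ≈ 255 - 26.459 = 228.541 → 229
= RGB(225, 220, 229)


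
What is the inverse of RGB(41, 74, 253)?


Invert: (255-R, 255-G, 255-B)
R: 255-41 = 214
G: 255-74 = 181
B: 255-253 = 2
= RGB(214, 181, 2)


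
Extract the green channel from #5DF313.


Color: #5DF313
R = 5D = 93
G = F3 = 243
B = 13 = 19
Green = 243


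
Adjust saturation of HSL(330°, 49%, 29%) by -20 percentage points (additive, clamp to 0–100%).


Original S = 49%
Adjustment = -20 percentage points
New S = 49 + (-20) = 29
Clamp to [0, 100] → 29
= HSL(330°, 29%, 29%)


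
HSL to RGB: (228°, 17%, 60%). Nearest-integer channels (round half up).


H=228°, S=0.17, L=0.60
C = (1-|2L-1|)×S = (1-|0.20|)×0.17 = 0.136
H' = H/60 = 228/60 ≈ 3.8000; X = C×(1-|H' mod 2 - 1|) = 0.0272
m = L - C/2 = 0.60 - 0.068 = 0.532
Sector ⌊H'⌋ = 3 → (R',G',B') = (0.0, 0.0272, 0.136)
RGB = ((R'+m)×255, (G'+m)×255, (B'+m)×255) = (135.66, 142.596, 170.34)
Round half up → RGB(136, 143, 170)


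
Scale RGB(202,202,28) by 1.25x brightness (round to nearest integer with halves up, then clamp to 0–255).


Multiply each channel by 1.25, round half up, clamp to [0, 255]
R: 202×1.25 = 252.5 → round → 253
G: 202×1.25 = 252.5 → round → 253
B: 28×1.25 = 35
= RGB(253, 253, 35)


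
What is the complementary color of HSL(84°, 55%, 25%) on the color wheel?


Complement = opposite side of color wheel = hue + 180°
H' = (84 + 180) mod 360 = 264°
S and L unchanged.
= HSL(264°, 55%, 25%)


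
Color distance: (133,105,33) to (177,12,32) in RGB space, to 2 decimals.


d = √[(R₁-R₂)² + (G₁-G₂)² + (B₁-B₂)²]
d = √[(133-177)² + (105-12)² + (33-32)²]
d = √[1936 + 8649 + 1]
d = √10586
d ≈ 102.89


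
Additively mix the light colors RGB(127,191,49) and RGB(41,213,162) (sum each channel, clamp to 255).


Additive: each channel = min(255, C₁+C₂)
R: 127+41 = 168 → 168
G: 191+213 = 404 → 255
B: 49+162 = 211 → 211
= RGB(168, 255, 211)


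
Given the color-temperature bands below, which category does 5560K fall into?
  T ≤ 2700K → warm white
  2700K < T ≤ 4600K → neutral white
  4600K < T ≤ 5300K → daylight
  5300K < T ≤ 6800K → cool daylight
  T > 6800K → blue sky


Temperature: 5560K
5300K < 5560K ≤ 6800K → cool daylight
Classification: cool daylight


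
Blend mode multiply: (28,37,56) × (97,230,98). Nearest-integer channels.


Multiply: C = A×B/255, rounded to nearest integer
R: 28×97/255 = 2716/255 ≈ 10.651 → 11
G: 37×230/255 = 8510/255 ≈ 33.373 → 33
B: 56×98/255 = 5488/255 ≈ 21.522 → 22
= RGB(11, 33, 22)


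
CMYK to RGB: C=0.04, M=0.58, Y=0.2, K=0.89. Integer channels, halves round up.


R = 255 × (1-C) × (1-K) = 255 × 0.96 × 0.11 = 26.928 → 27
G = 255 × (1-M) × (1-K) = 255 × 0.42 × 0.11 = 11.781 → 12
B = 255 × (1-Y) × (1-K) = 255 × 0.80 × 0.11 = 22.44 → 22
= RGB(27, 12, 22)


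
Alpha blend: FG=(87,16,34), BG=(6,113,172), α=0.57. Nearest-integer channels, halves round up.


C = α×F + (1-α)×B, with 1-α = 0.43
R: 0.57×87 + 0.43×6 = 49.59 + 2.58 = 52.17 → 52
G: 0.57×16 + 0.43×113 = 9.12 + 48.59 = 57.71 → 58
B: 0.57×34 + 0.43×172 = 19.38 + 73.96 = 93.34 → 93
= RGB(52, 58, 93)


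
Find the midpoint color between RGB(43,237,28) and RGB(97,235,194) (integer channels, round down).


Midpoint: each channel = ⌊(C₁+C₂)/2⌋
R: ⌊(43+97)/2⌋ = 70
G: ⌊(237+235)/2⌋ = 236
B: ⌊(28+194)/2⌋ = 111
= RGB(70, 236, 111)


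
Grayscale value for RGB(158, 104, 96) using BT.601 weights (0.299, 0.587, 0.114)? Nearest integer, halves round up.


Gray = 0.299×R + 0.587×G + 0.114×B
Gray = 0.299×158 + 0.587×104 + 0.114×96
Gray = 47.242 + 61.048 + 10.944
Gray = 119.234 → round half up → 119
Gray = 119


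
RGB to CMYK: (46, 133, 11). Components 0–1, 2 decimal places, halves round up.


R'=46/255≈0.1804, G'=133/255≈0.5216, B'=11/255≈0.0431
K = 1 - max(R',G',B') = 1 - 133/255 = 122/255 = 0.47843… → 0.48
(1-R'-K)/(1-K) simplifies to (max-R)/max with max = 133:
C = (133-46)/133 = 87/133 = 0.65413… → 0.65
M = (133-133)/133 = 0/133 = 0 → 0.00
Y = (133-11)/133 = 122/133 = 0.91729… → 0.92
= CMYK(0.65, 0.00, 0.92, 0.48)


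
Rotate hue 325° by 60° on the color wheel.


New hue = (H + rotation) mod 360
New hue = (325 + 60) mod 360
= 385 mod 360
= 25°


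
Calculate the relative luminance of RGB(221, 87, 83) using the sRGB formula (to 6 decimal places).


Linearize each channel (sRGB transfer function): c = v/255; c_lin = c/12.92 if c ≤ 0.04045, else ((c+0.055)/1.055)^2.4
  R: 221/255 ≈ 0.866667 > 0.04045 → ((0.866667+0.055)/1.055)^2.4 ≈ 0.723055
  G: 87/255 ≈ 0.341176 > 0.04045 → ((0.341176+0.055)/1.055)^2.4 ≈ 0.095307
  B: 83/255 ≈ 0.325490 > 0.04045 → ((0.325490+0.055)/1.055)^2.4 ≈ 0.086500
R_lin = 0.723055, G_lin = 0.095307, B_lin = 0.086500
L = 0.2126×R + 0.7152×G + 0.0722×B
L = 0.2126×0.723055 + 0.7152×0.095307 + 0.0722×0.086500
L ≈ 0.228131


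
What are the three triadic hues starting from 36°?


Triadic: equally spaced at 120° intervals
H1 = 36°
H2 = (36 + 120) mod 360 = 156°
H3 = (36 + 240) mod 360 = 276°
Triadic = 36°, 156°, 276°


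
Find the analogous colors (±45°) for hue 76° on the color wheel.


Base hue: 76°
Left analog: (76 - 45) mod 360 = 31°
Right analog: (76 + 45) mod 360 = 121°
Analogous hues = 31° and 121°


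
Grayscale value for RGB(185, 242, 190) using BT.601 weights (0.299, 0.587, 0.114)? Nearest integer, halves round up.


Gray = 0.299×R + 0.587×G + 0.114×B
Gray = 0.299×185 + 0.587×242 + 0.114×190
Gray = 55.315 + 142.054 + 21.660
Gray = 219.029 → round half up → 219
Gray = 219
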